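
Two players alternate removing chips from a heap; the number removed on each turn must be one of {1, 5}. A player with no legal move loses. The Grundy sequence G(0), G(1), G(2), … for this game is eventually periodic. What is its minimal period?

G(0) = 0
G(1) = mex{0} = 1
G(2) = mex{1} = 0
G(3) = mex{0} = 1
G(4) = mex{1} = 0
G(5) = mex{0,0} = 1
G(6) = mex{1,1} = 0
G(7) = mex{0,0} = 1
G(8) = mex{1,1} = 0
G(9) = mex{0,0} = 1
G(10) = mex{1,1} = 0
G(11) = mex{0,0} = 1
G(12) = mex{1,1} = 0
G(13) = mex{0,0} = 1
G(14) = mex{1,1} = 0
G(n+2) = G(n) holds for n = 0,…,4 (a full window of length max(S) = 5), so the sequence is purely periodic with period 2.

2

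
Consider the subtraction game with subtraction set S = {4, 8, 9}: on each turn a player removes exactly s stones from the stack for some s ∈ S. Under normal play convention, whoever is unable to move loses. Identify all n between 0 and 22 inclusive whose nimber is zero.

0, 1, 2, 3, 13, 14, 15, 16

G(0) = 0
G(1) = mex{} = 0
G(2) = mex{} = 0
G(3) = mex{} = 0
G(4) = mex{0} = 1
G(5) = mex{0} = 1
G(6) = mex{0} = 1
G(7) = mex{0} = 1
G(8) = mex{1,0} = 2
G(9) = mex{1,0,0} = 2
G(10) = mex{1,0,0} = 2
G(11) = mex{1,0,0} = 2
G(12) = mex{2,1,0} = 3
G(13) = mex{2,1,1} = 0
G(14) = mex{2,1,1} = 0
G(15) = mex{2,1,1} = 0
G(16) = mex{3,2,1} = 0
G(17) = mex{0,2,2} = 1
G(18) = mex{0,2,2} = 1
G(19) = mex{0,2,2} = 1
G(20) = mex{0,3,2} = 1
G(21) = mex{1,0,3} = 2
G(22) = mex{1,0,0} = 2
P-positions are exactly the n with G(n) = 0.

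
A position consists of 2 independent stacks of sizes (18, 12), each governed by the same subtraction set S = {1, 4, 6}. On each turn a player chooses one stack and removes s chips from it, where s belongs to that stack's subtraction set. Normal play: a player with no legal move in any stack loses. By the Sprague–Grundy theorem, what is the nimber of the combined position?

All stacks use S = {1, 4, 6}:
n :  0  1  2  3  4  5  6  7  8  9 10 11 12 13 14 15 16 17 18
G :  0  1  0  1  2  0  1  0  1  2  0  1  0  1  2  0  1  0  1
Stack A: G(18) = 1.
Stack B: G(12) = 0.
Combined Grundy value = 1 ⊕ 0 = 1.

1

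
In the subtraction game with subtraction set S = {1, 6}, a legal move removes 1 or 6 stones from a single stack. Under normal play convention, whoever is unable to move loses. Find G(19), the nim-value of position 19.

1

G(0) = 0
G(1) = mex{0} = 1
G(2) = mex{1} = 0
G(3) = mex{0} = 1
G(4) = mex{1} = 0
G(5) = mex{0} = 1
G(6) = mex{1,0} = 2
G(7) = mex{2,1} = 0
G(8) = mex{0,0} = 1
G(9) = mex{1,1} = 0
G(10) = mex{0,0} = 1
G(11) = mex{1,1} = 0
G(12) = mex{0,2} = 1
G(13) = mex{1,0} = 2
G(14) = mex{2,1} = 0
G(15) = mex{0,0} = 1
G(16) = mex{1,1} = 0
G(17) = mex{0,0} = 1
G(18) = mex{1,1} = 0
G(19) = mex{0,2} = 1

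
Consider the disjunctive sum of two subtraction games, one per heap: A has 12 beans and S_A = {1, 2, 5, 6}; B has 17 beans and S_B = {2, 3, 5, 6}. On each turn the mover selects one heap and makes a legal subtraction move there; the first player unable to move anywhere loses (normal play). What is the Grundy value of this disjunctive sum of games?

2

Heap A, S = {1, 2, 5, 6}:
G(0) = 0
G(1) = mex{0} = 1
G(2) = mex{1,0} = 2
G(3) = mex{2,1} = 0
G(4) = mex{0,2} = 1
G(5) = mex{1,0,0} = 2
G(6) = mex{2,1,1,0} = 3
G(7) = mex{3,2,2,1} = 0
G(8) = mex{0,3,0,2} = 1
G(9) = mex{1,0,1,0} = 2
G(10) = mex{2,1,2,1} = 0
G(11) = mex{0,2,3,2} = 1
G(12) = mex{1,0,0,3} = 2
G_A(12) = 2.
Heap B, S = {2, 3, 5, 6}:
n :  0  1  2  3  4  5  6  7  8  9 10 11 12 13 14 15 16 17
G :  0  0  1  1  2  2  3  3  0  0  1  1  2  2  3  3  0  0
G_B(17) = 0.
Combined Grundy value = 2 ⊕ 0 = 2.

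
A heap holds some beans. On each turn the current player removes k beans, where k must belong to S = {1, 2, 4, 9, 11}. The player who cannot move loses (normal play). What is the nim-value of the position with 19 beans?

G(0) = 0
G(1) = mex{0} = 1
G(2) = mex{1,0} = 2
G(3) = mex{2,1} = 0
G(4) = mex{0,2,0} = 1
G(5) = mex{1,0,1} = 2
G(6) = mex{2,1,2} = 0
G(7) = mex{0,2,0} = 1
G(8) = mex{1,0,1} = 2
G(9) = mex{2,1,2,0} = 3
G(10) = mex{3,2,0,1} = 4
G(11) = mex{4,3,1,2,0} = 5
G(12) = mex{5,4,2,0,1} = 3
G(13) = mex{3,5,3,1,2} = 0
G(14) = mex{0,3,4,2,0} = 1
G(15) = mex{1,0,5,0,1} = 2
G(16) = mex{2,1,3,1,2} = 0
G(17) = mex{0,2,0,2,0} = 1
G(18) = mex{1,0,1,3,1} = 2
G(19) = mex{2,1,2,4,2} = 0

0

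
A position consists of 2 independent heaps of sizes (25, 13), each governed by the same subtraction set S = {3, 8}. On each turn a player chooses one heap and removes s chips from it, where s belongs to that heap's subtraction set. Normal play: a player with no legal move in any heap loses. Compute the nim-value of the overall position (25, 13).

1

All heaps use S = {3, 8}:
G(0) = 0
G(1) = mex{} = 0
G(2) = mex{} = 0
G(3) = mex{0} = 1
G(4) = mex{0} = 1
G(5) = mex{0} = 1
G(6) = mex{1} = 0
G(7) = mex{1} = 0
G(8) = mex{1,0} = 2
G(9) = mex{0,0} = 1
G(10) = mex{0,0} = 1
G(11) = mex{2,1} = 0
G(12) = mex{1,1} = 0
G(13) = mex{1,1} = 0
G(14) = mex{0,0} = 1
G(15) = mex{0,0} = 1
G(16) = mex{0,2} = 1
G(17) = mex{1,1} = 0
G(18) = mex{1,1} = 0
G(19) = mex{1,0} = 2
G(20) = mex{0,0} = 1
G(21) = mex{0,0} = 1
G(22) = mex{2,1} = 0
G(23) = mex{1,1} = 0
G(24) = mex{1,1} = 0
G(25) = mex{0,0} = 1
Heap A: G(25) = 1.
Heap B: G(13) = 0.
Combined Grundy value = 1 ⊕ 0 = 1.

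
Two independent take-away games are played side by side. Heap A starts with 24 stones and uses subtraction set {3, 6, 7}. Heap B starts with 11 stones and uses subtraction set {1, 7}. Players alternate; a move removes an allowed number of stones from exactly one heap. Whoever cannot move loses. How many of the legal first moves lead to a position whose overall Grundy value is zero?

Heap A, S = {3, 6, 7}:
G(0) = 0
G(1) = mex{} = 0
G(2) = mex{} = 0
G(3) = mex{0} = 1
G(4) = mex{0} = 1
G(5) = mex{0} = 1
G(6) = mex{1,0} = 2
G(7) = mex{1,0,0} = 2
G(8) = mex{1,0,0} = 2
G(9) = mex{2,1,0} = 3
G(10) = mex{2,1,1} = 0
G(11) = mex{2,1,1} = 0
G(12) = mex{3,2,1} = 0
G(13) = mex{0,2,2} = 1
G(14) = mex{0,2,2} = 1
G(15) = mex{0,3,2} = 1
G(16) = mex{1,0,3} = 2
G(17) = mex{1,0,0} = 2
G(18) = mex{1,0,0} = 2
G(19) = mex{2,1,0} = 3
G(20) = mex{2,1,1} = 0
G(21) = mex{2,1,1} = 0
G(22) = mex{3,2,1} = 0
G(23) = mex{0,2,2} = 1
G(24) = mex{0,2,2} = 1
G_A(24) = 1.
Heap B, S = {1, 7}:
G(0) = 0
G(1) = mex{0} = 1
G(2) = mex{1} = 0
G(3) = mex{0} = 1
G(4) = mex{1} = 0
G(5) = mex{0} = 1
G(6) = mex{1} = 0
G(7) = mex{0,0} = 1
G(8) = mex{1,1} = 0
G(9) = mex{0,0} = 1
G(10) = mex{1,1} = 0
G(11) = mex{0,0} = 1
G_B(11) = 1.
Combined Grundy value = 1 ⊕ 1 = 0.
A winning move leaves total XOR = 0, i.e. changes one component's Grundy value g to g ⊕ X where X is the current total.
Heap A: target g' = 1⊕0 = 1, but every legal move changes the Grundy value (mex property), so 0 moves.
Heap B: target g' = 1⊕0 = 1, but every legal move changes the Grundy value (mex property), so 0 moves.

0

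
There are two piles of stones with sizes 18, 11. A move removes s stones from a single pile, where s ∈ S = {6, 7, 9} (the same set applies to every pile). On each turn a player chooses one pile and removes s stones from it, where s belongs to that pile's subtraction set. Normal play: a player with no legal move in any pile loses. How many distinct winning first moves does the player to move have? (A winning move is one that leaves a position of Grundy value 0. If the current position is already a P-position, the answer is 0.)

5

All piles use S = {6, 7, 9}:
n :  0  1  2  3  4  5  6  7  8  9 10 11 12 13 14 15 16 17 18
G :  0  0  0  0  0  0  1  1  1  1  1  1  2  2  2  0  0  0  0
Pile A: G(18) = 0.
Pile B: G(11) = 1.
Combined Grundy value = 0 ⊕ 1 = 1.
A winning move leaves total XOR = 0, i.e. changes one component's Grundy value g to g ⊕ X where X is the current total.
Pile A: need g' = 0⊕1 = 1. Options: 18−6→G=2, 18−7→G=1, 18−9→G=1. Hits: 2.
Pile B: need g' = 1⊕1 = 0. Options: 11−6→G=0, 11−7→G=0, 11−9→G=0. Hits: 3.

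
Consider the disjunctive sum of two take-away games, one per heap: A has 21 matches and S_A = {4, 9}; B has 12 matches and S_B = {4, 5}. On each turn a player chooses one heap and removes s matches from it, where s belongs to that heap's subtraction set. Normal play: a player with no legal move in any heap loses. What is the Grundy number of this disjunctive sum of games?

0

Heap A, S = {4, 9}:
G(0) = 0
G(1) = mex{} = 0
G(2) = mex{} = 0
G(3) = mex{} = 0
G(4) = mex{0} = 1
G(5) = mex{0} = 1
G(6) = mex{0} = 1
G(7) = mex{0} = 1
G(8) = mex{1} = 0
G(9) = mex{1,0} = 2
G(10) = mex{1,0} = 2
G(11) = mex{1,0} = 2
G(12) = mex{0,0} = 1
G(13) = mex{2,1} = 0
G(14) = mex{2,1} = 0
G(15) = mex{2,1} = 0
G(16) = mex{1,1} = 0
G(17) = mex{0,0} = 1
G(18) = mex{0,2} = 1
G(19) = mex{0,2} = 1
G(20) = mex{0,2} = 1
G(21) = mex{1,1} = 0
G_A(21) = 0.
Heap B, S = {4, 5}:
n :  0  1  2  3  4  5  6  7  8  9 10 11 12
G :  0  0  0  0  1  1  1  1  2  0  0  0  0
G_B(12) = 0.
Combined Grundy value = 0 ⊕ 0 = 0.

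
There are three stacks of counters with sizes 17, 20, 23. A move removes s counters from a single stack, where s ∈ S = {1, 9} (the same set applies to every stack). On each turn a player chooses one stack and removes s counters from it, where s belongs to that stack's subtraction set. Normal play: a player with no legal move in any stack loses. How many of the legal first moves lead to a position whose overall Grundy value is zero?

0

All stacks use S = {1, 9}:
G(0) = 0
G(1) = mex{0} = 1
G(2) = mex{1} = 0
G(3) = mex{0} = 1
G(4) = mex{1} = 0
G(5) = mex{0} = 1
G(6) = mex{1} = 0
G(7) = mex{0} = 1
G(8) = mex{1} = 0
G(9) = mex{0,0} = 1
G(10) = mex{1,1} = 0
G(11) = mex{0,0} = 1
G(12) = mex{1,1} = 0
G(13) = mex{0,0} = 1
G(14) = mex{1,1} = 0
G(15) = mex{0,0} = 1
G(16) = mex{1,1} = 0
G(17) = mex{0,0} = 1
G(18) = mex{1,1} = 0
G(19) = mex{0,0} = 1
G(20) = mex{1,1} = 0
G(21) = mex{0,0} = 1
G(22) = mex{1,1} = 0
G(23) = mex{0,0} = 1
Stack A: G(17) = 1.
Stack B: G(20) = 0.
Stack C: G(23) = 1.
Combined Grundy value = 1 ⊕ 0 ⊕ 1 = 0.
A winning move leaves total XOR = 0, i.e. changes one component's Grundy value g to g ⊕ X where X is the current total.
Stack A: target g' = 1⊕0 = 1, but every legal move changes the Grundy value (mex property), so 0 moves.
Stack B: target g' = 0⊕0 = 0, but every legal move changes the Grundy value (mex property), so 0 moves.
Stack C: target g' = 1⊕0 = 1, but every legal move changes the Grundy value (mex property), so 0 moves.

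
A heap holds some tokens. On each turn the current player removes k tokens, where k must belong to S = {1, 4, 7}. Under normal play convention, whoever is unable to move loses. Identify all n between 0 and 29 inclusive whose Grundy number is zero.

G(0) = 0
G(1) = mex{0} = 1
G(2) = mex{1} = 0
G(3) = mex{0} = 1
G(4) = mex{1,0} = 2
G(5) = mex{2,1} = 0
G(6) = mex{0,0} = 1
G(7) = mex{1,1,0} = 2
G(8) = mex{2,2,1} = 0
G(9) = mex{0,0,0} = 1
G(10) = mex{1,1,1} = 0
G(11) = mex{0,2,2} = 1
G(12) = mex{1,0,0} = 2
G(13) = mex{2,1,1} = 0
G(14) = mex{0,0,2} = 1
G(15) = mex{1,1,0} = 2
G(16) = mex{2,2,1} = 0
G(17) = mex{0,0,0} = 1
G(18) = mex{1,1,1} = 0
G(19) = mex{0,2,2} = 1
G(20) = mex{1,0,0} = 2
G(21) = mex{2,1,1} = 0
G(22) = mex{0,0,2} = 1
G(23) = mex{1,1,0} = 2
G(24) = mex{2,2,1} = 0
G(25) = mex{0,0,0} = 1
G(26) = mex{1,1,1} = 0
G(27) = mex{0,2,2} = 1
G(28) = mex{1,0,0} = 2
G(29) = mex{2,1,1} = 0
P-positions are exactly the n with G(n) = 0.

0, 2, 5, 8, 10, 13, 16, 18, 21, 24, 26, 29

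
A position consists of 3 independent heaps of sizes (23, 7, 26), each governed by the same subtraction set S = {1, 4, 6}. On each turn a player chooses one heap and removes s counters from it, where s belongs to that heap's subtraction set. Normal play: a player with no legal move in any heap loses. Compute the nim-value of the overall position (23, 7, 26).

All heaps use S = {1, 4, 6}:
G(0) = 0
G(1) = mex{0} = 1
G(2) = mex{1} = 0
G(3) = mex{0} = 1
G(4) = mex{1,0} = 2
G(5) = mex{2,1} = 0
G(6) = mex{0,0,0} = 1
G(7) = mex{1,1,1} = 0
G(8) = mex{0,2,0} = 1
G(9) = mex{1,0,1} = 2
G(10) = mex{2,1,2} = 0
G(11) = mex{0,0,0} = 1
G(12) = mex{1,1,1} = 0
G(13) = mex{0,2,0} = 1
G(14) = mex{1,0,1} = 2
G(15) = mex{2,1,2} = 0
G(16) = mex{0,0,0} = 1
G(17) = mex{1,1,1} = 0
G(18) = mex{0,2,0} = 1
G(19) = mex{1,0,1} = 2
G(20) = mex{2,1,2} = 0
G(21) = mex{0,0,0} = 1
G(22) = mex{1,1,1} = 0
G(23) = mex{0,2,0} = 1
G(24) = mex{1,0,1} = 2
G(25) = mex{2,1,2} = 0
G(26) = mex{0,0,0} = 1
Heap A: G(23) = 1.
Heap B: G(7) = 0.
Heap C: G(26) = 1.
Combined Grundy value = 1 ⊕ 0 ⊕ 1 = 0.

0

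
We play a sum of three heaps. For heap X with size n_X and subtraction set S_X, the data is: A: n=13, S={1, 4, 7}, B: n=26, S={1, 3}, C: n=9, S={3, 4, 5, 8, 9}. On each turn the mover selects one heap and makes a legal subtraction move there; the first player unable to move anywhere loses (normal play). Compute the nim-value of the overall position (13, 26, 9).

3

Heap A, S = {1, 4, 7}:
G(0) = 0
G(1) = mex{0} = 1
G(2) = mex{1} = 0
G(3) = mex{0} = 1
G(4) = mex{1,0} = 2
G(5) = mex{2,1} = 0
G(6) = mex{0,0} = 1
G(7) = mex{1,1,0} = 2
G(8) = mex{2,2,1} = 0
G(9) = mex{0,0,0} = 1
G(10) = mex{1,1,1} = 0
G(11) = mex{0,2,2} = 1
G(12) = mex{1,0,0} = 2
G(13) = mex{2,1,1} = 0
G_A(13) = 0.
Heap B, S = {1, 3}:
n :  0  1  2  3  4  5  6  7  8  9 10 11 12 13 14 15 16 17 18 19 20 21 22 23 24 25 26
G :  0  1  0  1  0  1  0  1  0  1  0  1  0  1  0  1  0  1  0  1  0  1  0  1  0  1  0
G_B(26) = 0.
Heap C, S = {3, 4, 5, 8, 9}:
n : 0 1 2 3 4 5 6 7 8 9
G : 0 0 0 1 1 1 2 2 2 3
G_C(9) = 3.
Combined Grundy value = 0 ⊕ 0 ⊕ 3 = 3.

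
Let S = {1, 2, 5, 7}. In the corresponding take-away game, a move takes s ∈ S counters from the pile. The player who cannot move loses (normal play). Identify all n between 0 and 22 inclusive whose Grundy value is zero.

0, 3, 6, 9, 12, 15, 18, 21

G(0) = 0
G(1) = mex{0} = 1
G(2) = mex{1,0} = 2
G(3) = mex{2,1} = 0
G(4) = mex{0,2} = 1
G(5) = mex{1,0,0} = 2
G(6) = mex{2,1,1} = 0
G(7) = mex{0,2,2,0} = 1
G(8) = mex{1,0,0,1} = 2
G(9) = mex{2,1,1,2} = 0
G(10) = mex{0,2,2,0} = 1
G(11) = mex{1,0,0,1} = 2
G(12) = mex{2,1,1,2} = 0
G(13) = mex{0,2,2,0} = 1
G(14) = mex{1,0,0,1} = 2
G(15) = mex{2,1,1,2} = 0
G(16) = mex{0,2,2,0} = 1
G(17) = mex{1,0,0,1} = 2
G(18) = mex{2,1,1,2} = 0
G(19) = mex{0,2,2,0} = 1
G(20) = mex{1,0,0,1} = 2
G(21) = mex{2,1,1,2} = 0
G(22) = mex{0,2,2,0} = 1
P-positions are exactly the n with G(n) = 0.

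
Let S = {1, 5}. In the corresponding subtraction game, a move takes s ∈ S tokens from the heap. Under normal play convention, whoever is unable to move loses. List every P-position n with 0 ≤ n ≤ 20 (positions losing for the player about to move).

0, 2, 4, 6, 8, 10, 12, 14, 16, 18, 20

n :  0  1  2  3  4  5  6  7  8  9 10 11 12 13 14 15 16 17 18 19 20
G :  0  1  0  1  0  1  0  1  0  1  0  1  0  1  0  1  0  1  0  1  0
P-positions are exactly the n with G(n) = 0.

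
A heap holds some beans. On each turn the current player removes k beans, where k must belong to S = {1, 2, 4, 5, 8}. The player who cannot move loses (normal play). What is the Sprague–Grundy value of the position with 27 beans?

n :  0  1  2  3  4  5  6  7  8  9 10 11 12 13 14 15 16 17 18 19 20 21 22 23 24 25 26 27
G :  0  1  2  0  1  2  0  1  2  0  1  2  0  1  2  0  1  2  0  1  2  0  1  2  0  1  2  0

0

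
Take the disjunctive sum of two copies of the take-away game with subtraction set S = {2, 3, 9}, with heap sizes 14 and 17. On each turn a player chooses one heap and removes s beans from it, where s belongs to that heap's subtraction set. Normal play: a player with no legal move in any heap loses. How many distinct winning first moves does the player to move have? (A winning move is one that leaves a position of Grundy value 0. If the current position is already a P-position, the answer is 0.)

All heaps use S = {2, 3, 9}:
G(0) = 0
G(1) = mex{} = 0
G(2) = mex{0} = 1
G(3) = mex{0,0} = 1
G(4) = mex{1,0} = 2
G(5) = mex{1,1} = 0
G(6) = mex{2,1} = 0
G(7) = mex{0,2} = 1
G(8) = mex{0,0} = 1
G(9) = mex{1,0,0} = 2
G(10) = mex{1,1,0} = 2
G(11) = mex{2,1,1} = 0
G(12) = mex{2,2,1} = 0
G(13) = mex{0,2,2} = 1
G(14) = mex{0,0,0} = 1
G(15) = mex{1,0,0} = 2
G(16) = mex{1,1,1} = 0
G(17) = mex{2,1,1} = 0
Heap A: G(14) = 1.
Heap B: G(17) = 0.
Combined Grundy value = 1 ⊕ 0 = 1.
A winning move leaves total XOR = 0, i.e. changes one component's Grundy value g to g ⊕ X where X is the current total.
Heap A: need g' = 1⊕1 = 0. Options: 14−2→G=0, 14−3→G=0, 14−9→G=0. Hits: 3.
Heap B: need g' = 0⊕1 = 1. Options: 17−2→G=2, 17−3→G=1, 17−9→G=1. Hits: 2.

5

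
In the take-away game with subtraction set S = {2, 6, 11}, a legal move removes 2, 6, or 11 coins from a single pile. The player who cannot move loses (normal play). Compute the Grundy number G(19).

1

n :  0  1  2  3  4  5  6  7  8  9 10 11 12 13 14 15 16 17 18 19
G :  0  0  1  1  0  0  1  1  0  0  1  1  2  0  3  1  2  0  0  1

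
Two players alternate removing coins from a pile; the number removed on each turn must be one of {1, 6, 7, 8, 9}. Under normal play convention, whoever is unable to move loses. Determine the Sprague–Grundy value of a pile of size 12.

4

n :  0  1  2  3  4  5  6  7  8  9 10 11 12
G :  0  1  0  1  0  1  2  3  2  3  2  3  4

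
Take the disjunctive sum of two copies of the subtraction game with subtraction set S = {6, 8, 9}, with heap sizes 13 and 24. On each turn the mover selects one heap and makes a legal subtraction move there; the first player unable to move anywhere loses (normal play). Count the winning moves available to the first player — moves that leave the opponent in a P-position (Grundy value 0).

All heaps use S = {6, 8, 9}:
G(0) = 0
G(1) = mex{} = 0
G(2) = mex{} = 0
G(3) = mex{} = 0
G(4) = mex{} = 0
G(5) = mex{} = 0
G(6) = mex{0} = 1
G(7) = mex{0} = 1
G(8) = mex{0,0} = 1
G(9) = mex{0,0,0} = 1
G(10) = mex{0,0,0} = 1
G(11) = mex{0,0,0} = 1
G(12) = mex{1,0,0} = 2
G(13) = mex{1,0,0} = 2
G(14) = mex{1,1,0} = 2
G(15) = mex{1,1,1} = 0
G(16) = mex{1,1,1} = 0
G(17) = mex{1,1,1} = 0
G(18) = mex{2,1,1} = 0
G(19) = mex{2,1,1} = 0
G(20) = mex{2,2,1} = 0
G(21) = mex{0,2,2} = 1
G(22) = mex{0,2,2} = 1
G(23) = mex{0,0,2} = 1
G(24) = mex{0,0,0} = 1
Heap A: G(13) = 2.
Heap B: G(24) = 1.
Combined Grundy value = 2 ⊕ 1 = 3.
A winning move leaves total XOR = 0, i.e. changes one component's Grundy value g to g ⊕ X where X is the current total.
Heap A: need g' = 2⊕3 = 1. Options: 13−6→G=1, 13−8→G=0, 13−9→G=0. Hits: 1.
Heap B: need g' = 1⊕3 = 2. Options: 24−6→G=0, 24−8→G=0, 24−9→G=0. Hits: 0.

1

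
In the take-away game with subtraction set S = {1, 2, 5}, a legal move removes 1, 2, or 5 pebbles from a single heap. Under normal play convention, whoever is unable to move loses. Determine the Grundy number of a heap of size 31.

n :  0  1  2  3  4  5  6  7  8  9 10 11 12 13 14 15 16 17 18 19 20 21 22 23 24 25 26 27 28 29 30 31
G :  0  1  2  0  1  2  0  1  2  0  1  2  0  1  2  0  1  2  0  1  2  0  1  2  0  1  2  0  1  2  0  1

1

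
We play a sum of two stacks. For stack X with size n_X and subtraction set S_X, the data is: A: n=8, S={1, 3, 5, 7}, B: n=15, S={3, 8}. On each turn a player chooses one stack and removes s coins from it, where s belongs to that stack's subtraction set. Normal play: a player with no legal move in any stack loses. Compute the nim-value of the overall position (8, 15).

Stack A, S = {1, 3, 5, 7}:
n : 0 1 2 3 4 5 6 7 8
G : 0 1 0 1 0 1 0 1 0
G_A(8) = 0.
Stack B, S = {3, 8}:
n :  0  1  2  3  4  5  6  7  8  9 10 11 12 13 14 15
G :  0  0  0  1  1  1  0  0  2  1  1  0  0  0  1  1
G_B(15) = 1.
Combined Grundy value = 0 ⊕ 1 = 1.

1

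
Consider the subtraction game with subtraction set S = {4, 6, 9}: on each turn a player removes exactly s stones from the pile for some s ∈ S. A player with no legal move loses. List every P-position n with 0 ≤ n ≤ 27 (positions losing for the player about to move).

0, 1, 2, 3, 13, 14, 15, 16, 26, 27

n :  0  1  2  3  4  5  6  7  8  9 10 11 12 13 14 15 16 17 18 19 20 21 22 23 24 25 26 27
G :  0  0  0  0  1  1  1  1  2  2  2  2  3  0  0  0  0  1  1  1  1  2  2  2  2  3  0  0
P-positions are exactly the n with G(n) = 0.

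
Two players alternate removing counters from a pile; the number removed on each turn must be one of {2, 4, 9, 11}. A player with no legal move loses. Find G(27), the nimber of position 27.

0

G(0) = 0
G(1) = mex{} = 0
G(2) = mex{0} = 1
G(3) = mex{0} = 1
G(4) = mex{1,0} = 2
G(5) = mex{1,0} = 2
G(6) = mex{2,1} = 0
G(7) = mex{2,1} = 0
G(8) = mex{0,2} = 1
G(9) = mex{0,2,0} = 1
G(10) = mex{1,0,0} = 2
G(11) = mex{1,0,1,0} = 2
G(12) = mex{2,1,1,0} = 3
G(13) = mex{2,1,2,1} = 0
G(14) = mex{3,2,2,1} = 0
G(15) = mex{0,2,0,2} = 1
G(16) = mex{0,3,0,2} = 1
G(17) = mex{1,0,1,0} = 2
G(18) = mex{1,0,1,0} = 2
G(19) = mex{2,1,2,1} = 0
G(20) = mex{2,1,2,1} = 0
G(21) = mex{0,2,3,2} = 1
G(22) = mex{0,2,0,2} = 1
G(23) = mex{1,0,0,3} = 2
G(24) = mex{1,0,1,0} = 2
G(25) = mex{2,1,1,0} = 3
G(26) = mex{2,1,2,1} = 0
G(27) = mex{3,2,2,1} = 0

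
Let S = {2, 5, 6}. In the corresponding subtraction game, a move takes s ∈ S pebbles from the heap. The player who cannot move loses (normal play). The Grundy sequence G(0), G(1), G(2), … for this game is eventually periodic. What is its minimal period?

n :  0  1  2  3  4  5  6  7  8  9 10 11 12 13 14 15 16 17 18 19 20 21 22 23
G :  0  0  1  1  0  2  1  3  0  2  1  0  0  1  1  0  2  1  3  0  2  1  0  0
G(n+11) = G(n) holds for n = 0,…,5 (a full window of length max(S) = 6), so the sequence is purely periodic with period 11.

11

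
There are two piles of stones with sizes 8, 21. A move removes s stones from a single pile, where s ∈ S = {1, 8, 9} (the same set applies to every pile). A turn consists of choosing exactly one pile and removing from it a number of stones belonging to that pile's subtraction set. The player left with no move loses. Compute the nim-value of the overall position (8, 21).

All piles use S = {1, 8, 9}:
n :  0  1  2  3  4  5  6  7  8  9 10 11 12 13 14 15 16 17 18 19 20 21
G :  0  1  0  1  0  1  0  1  2  3  2  3  2  3  2  3  0  1  0  1  0  1
Pile A: G(8) = 2.
Pile B: G(21) = 1.
Combined Grundy value = 2 ⊕ 1 = 3.

3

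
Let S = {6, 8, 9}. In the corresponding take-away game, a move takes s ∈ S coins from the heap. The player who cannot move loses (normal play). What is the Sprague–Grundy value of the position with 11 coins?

G(0) = 0
G(1) = mex{} = 0
G(2) = mex{} = 0
G(3) = mex{} = 0
G(4) = mex{} = 0
G(5) = mex{} = 0
G(6) = mex{0} = 1
G(7) = mex{0} = 1
G(8) = mex{0,0} = 1
G(9) = mex{0,0,0} = 1
G(10) = mex{0,0,0} = 1
G(11) = mex{0,0,0} = 1

1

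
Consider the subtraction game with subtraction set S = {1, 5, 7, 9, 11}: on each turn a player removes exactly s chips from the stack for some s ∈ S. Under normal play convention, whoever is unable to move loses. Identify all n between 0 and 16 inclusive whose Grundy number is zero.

0, 2, 4, 6, 8, 10, 12, 14, 16

n :  0  1  2  3  4  5  6  7  8  9 10 11 12 13 14 15 16
G :  0  1  0  1  0  1  0  1  0  1  0  1  0  1  0  1  0
P-positions are exactly the n with G(n) = 0.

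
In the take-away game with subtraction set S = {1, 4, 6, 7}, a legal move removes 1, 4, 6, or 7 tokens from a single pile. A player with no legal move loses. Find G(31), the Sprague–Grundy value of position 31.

0

G(0) = 0
G(1) = mex{0} = 1
G(2) = mex{1} = 0
G(3) = mex{0} = 1
G(4) = mex{1,0} = 2
G(5) = mex{2,1} = 0
G(6) = mex{0,0,0} = 1
G(7) = mex{1,1,1,0} = 2
G(8) = mex{2,2,0,1} = 3
G(9) = mex{3,0,1,0} = 2
G(10) = mex{2,1,2,1} = 0
G(11) = mex{0,2,0,2} = 1
G(12) = mex{1,3,1,0} = 2
G(13) = mex{2,2,2,1} = 0
G(14) = mex{0,0,3,2} = 1
G(15) = mex{1,1,2,3} = 0
G(16) = mex{0,2,0,2} = 1
G(17) = mex{1,0,1,0} = 2
G(18) = mex{2,1,2,1} = 0
G(19) = mex{0,0,0,2} = 1
G(20) = mex{1,1,1,0} = 2
G(21) = mex{2,2,0,1} = 3
G(22) = mex{3,0,1,0} = 2
G(23) = mex{2,1,2,1} = 0
G(24) = mex{0,2,0,2} = 1
G(25) = mex{1,3,1,0} = 2
G(26) = mex{2,2,2,1} = 0
G(27) = mex{0,0,3,2} = 1
G(28) = mex{1,1,2,3} = 0
G(29) = mex{0,2,0,2} = 1
G(30) = mex{1,0,1,0} = 2
G(31) = mex{2,1,2,1} = 0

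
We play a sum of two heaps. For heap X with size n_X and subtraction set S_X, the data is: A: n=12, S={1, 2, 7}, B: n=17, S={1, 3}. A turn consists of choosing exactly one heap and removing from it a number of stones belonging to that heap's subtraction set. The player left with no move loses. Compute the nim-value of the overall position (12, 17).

Heap A, S = {1, 2, 7}:
G(0) = 0
G(1) = mex{0} = 1
G(2) = mex{1,0} = 2
G(3) = mex{2,1} = 0
G(4) = mex{0,2} = 1
G(5) = mex{1,0} = 2
G(6) = mex{2,1} = 0
G(7) = mex{0,2,0} = 1
G(8) = mex{1,0,1} = 2
G(9) = mex{2,1,2} = 0
G(10) = mex{0,2,0} = 1
G(11) = mex{1,0,1} = 2
G(12) = mex{2,1,2} = 0
G_A(12) = 0.
Heap B, S = {1, 3}:
G(0) = 0
G(1) = mex{0} = 1
G(2) = mex{1} = 0
G(3) = mex{0,0} = 1
G(4) = mex{1,1} = 0
G(5) = mex{0,0} = 1
G(6) = mex{1,1} = 0
G(7) = mex{0,0} = 1
G(8) = mex{1,1} = 0
G(9) = mex{0,0} = 1
G(10) = mex{1,1} = 0
G(11) = mex{0,0} = 1
G(12) = mex{1,1} = 0
G(13) = mex{0,0} = 1
G(14) = mex{1,1} = 0
G(15) = mex{0,0} = 1
G(16) = mex{1,1} = 0
G(17) = mex{0,0} = 1
G_B(17) = 1.
Combined Grundy value = 0 ⊕ 1 = 1.

1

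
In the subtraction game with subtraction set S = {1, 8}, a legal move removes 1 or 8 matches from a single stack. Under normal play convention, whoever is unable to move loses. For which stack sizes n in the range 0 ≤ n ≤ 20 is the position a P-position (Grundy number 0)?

0, 2, 4, 6, 9, 11, 13, 15, 18, 20

G(0) = 0
G(1) = mex{0} = 1
G(2) = mex{1} = 0
G(3) = mex{0} = 1
G(4) = mex{1} = 0
G(5) = mex{0} = 1
G(6) = mex{1} = 0
G(7) = mex{0} = 1
G(8) = mex{1,0} = 2
G(9) = mex{2,1} = 0
G(10) = mex{0,0} = 1
G(11) = mex{1,1} = 0
G(12) = mex{0,0} = 1
G(13) = mex{1,1} = 0
G(14) = mex{0,0} = 1
G(15) = mex{1,1} = 0
G(16) = mex{0,2} = 1
G(17) = mex{1,0} = 2
G(18) = mex{2,1} = 0
G(19) = mex{0,0} = 1
G(20) = mex{1,1} = 0
P-positions are exactly the n with G(n) = 0.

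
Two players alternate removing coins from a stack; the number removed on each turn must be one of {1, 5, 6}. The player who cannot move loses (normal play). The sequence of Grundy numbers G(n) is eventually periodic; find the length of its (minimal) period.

11

G(0) = 0
G(1) = mex{0} = 1
G(2) = mex{1} = 0
G(3) = mex{0} = 1
G(4) = mex{1} = 0
G(5) = mex{0,0} = 1
G(6) = mex{1,1,0} = 2
G(7) = mex{2,0,1} = 3
G(8) = mex{3,1,0} = 2
G(9) = mex{2,0,1} = 3
G(10) = mex{3,1,0} = 2
G(11) = mex{2,2,1} = 0
G(12) = mex{0,3,2} = 1
G(13) = mex{1,2,3} = 0
G(14) = mex{0,3,2} = 1
G(15) = mex{1,2,3} = 0
G(16) = mex{0,0,2} = 1
G(17) = mex{1,1,0} = 2
G(18) = mex{2,0,1} = 3
G(19) = mex{3,1,0} = 2
G(20) = mex{2,0,1} = 3
G(21) = mex{3,1,0} = 2
G(22) = mex{2,2,1} = 0
G(23) = mex{0,3,2} = 1
G(n+11) = G(n) holds for n = 0,…,5 (a full window of length max(S) = 6), so the sequence is purely periodic with period 11.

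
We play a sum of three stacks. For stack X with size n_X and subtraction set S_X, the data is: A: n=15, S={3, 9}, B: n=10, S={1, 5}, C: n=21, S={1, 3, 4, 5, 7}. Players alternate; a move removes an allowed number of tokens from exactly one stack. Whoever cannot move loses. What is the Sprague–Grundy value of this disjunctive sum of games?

Stack A, S = {3, 9}:
G(0) = 0
G(1) = mex{} = 0
G(2) = mex{} = 0
G(3) = mex{0} = 1
G(4) = mex{0} = 1
G(5) = mex{0} = 1
G(6) = mex{1} = 0
G(7) = mex{1} = 0
G(8) = mex{1} = 0
G(9) = mex{0,0} = 1
G(10) = mex{0,0} = 1
G(11) = mex{0,0} = 1
G(12) = mex{1,1} = 0
G(13) = mex{1,1} = 0
G(14) = mex{1,1} = 0
G(15) = mex{0,0} = 1
G_A(15) = 1.
Stack B, S = {1, 5}:
n :  0  1  2  3  4  5  6  7  8  9 10
G :  0  1  0  1  0  1  0  1  0  1  0
G_B(10) = 0.
Stack C, S = {1, 3, 4, 5, 7}:
G(0) = 0
G(1) = mex{0} = 1
G(2) = mex{1} = 0
G(3) = mex{0,0} = 1
G(4) = mex{1,1,0} = 2
G(5) = mex{2,0,1,0} = 3
G(6) = mex{3,1,0,1} = 2
G(7) = mex{2,2,1,0,0} = 3
G(8) = mex{3,3,2,1,1} = 0
G(9) = mex{0,2,3,2,0} = 1
G(10) = mex{1,3,2,3,1} = 0
G(11) = mex{0,0,3,2,2} = 1
G(12) = mex{1,1,0,3,3} = 2
G(13) = mex{2,0,1,0,2} = 3
G(14) = mex{3,1,0,1,3} = 2
G(15) = mex{2,2,1,0,0} = 3
G(16) = mex{3,3,2,1,1} = 0
G(17) = mex{0,2,3,2,0} = 1
G(18) = mex{1,3,2,3,1} = 0
G(19) = mex{0,0,3,2,2} = 1
G(20) = mex{1,1,0,3,3} = 2
G(21) = mex{2,0,1,0,2} = 3
G_C(21) = 3.
Combined Grundy value = 1 ⊕ 0 ⊕ 3 = 2.

2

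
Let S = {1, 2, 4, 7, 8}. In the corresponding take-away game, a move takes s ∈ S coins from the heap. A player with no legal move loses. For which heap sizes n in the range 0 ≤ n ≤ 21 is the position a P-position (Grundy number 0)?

G(0) = 0
G(1) = mex{0} = 1
G(2) = mex{1,0} = 2
G(3) = mex{2,1} = 0
G(4) = mex{0,2,0} = 1
G(5) = mex{1,0,1} = 2
G(6) = mex{2,1,2} = 0
G(7) = mex{0,2,0,0} = 1
G(8) = mex{1,0,1,1,0} = 2
G(9) = mex{2,1,2,2,1} = 0
G(10) = mex{0,2,0,0,2} = 1
G(11) = mex{1,0,1,1,0} = 2
G(12) = mex{2,1,2,2,1} = 0
G(13) = mex{0,2,0,0,2} = 1
G(14) = mex{1,0,1,1,0} = 2
G(15) = mex{2,1,2,2,1} = 0
G(16) = mex{0,2,0,0,2} = 1
G(17) = mex{1,0,1,1,0} = 2
G(18) = mex{2,1,2,2,1} = 0
G(19) = mex{0,2,0,0,2} = 1
G(20) = mex{1,0,1,1,0} = 2
G(21) = mex{2,1,2,2,1} = 0
P-positions are exactly the n with G(n) = 0.

0, 3, 6, 9, 12, 15, 18, 21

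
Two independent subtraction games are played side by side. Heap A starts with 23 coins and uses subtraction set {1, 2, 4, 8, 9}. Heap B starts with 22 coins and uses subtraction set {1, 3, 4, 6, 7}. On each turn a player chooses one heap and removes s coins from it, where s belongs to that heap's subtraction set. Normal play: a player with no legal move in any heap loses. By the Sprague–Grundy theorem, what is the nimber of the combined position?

4

Heap A, S = {1, 2, 4, 8, 9}:
n :  0  1  2  3  4  5  6  7  8  9 10 11 12 13 14 15 16 17 18 19 20 21 22 23
G :  0  1  2  0  1  2  0  1  2  3  4  5  3  0  1  2  0  1  2  0  1  2  3  4
G_A(23) = 4.
Heap B, S = {1, 3, 4, 6, 7}:
G(0) = 0
G(1) = mex{0} = 1
G(2) = mex{1} = 0
G(3) = mex{0,0} = 1
G(4) = mex{1,1,0} = 2
G(5) = mex{2,0,1} = 3
G(6) = mex{3,1,0,0} = 2
G(7) = mex{2,2,1,1,0} = 3
G(8) = mex{3,3,2,0,1} = 4
G(9) = mex{4,2,3,1,0} = 5
G(10) = mex{5,3,2,2,1} = 0
G(11) = mex{0,4,3,3,2} = 1
G(12) = mex{1,5,4,2,3} = 0
G(13) = mex{0,0,5,3,2} = 1
G(14) = mex{1,1,0,4,3} = 2
G(15) = mex{2,0,1,5,4} = 3
G(16) = mex{3,1,0,0,5} = 2
G(17) = mex{2,2,1,1,0} = 3
G(18) = mex{3,3,2,0,1} = 4
G(19) = mex{4,2,3,1,0} = 5
G(20) = mex{5,3,2,2,1} = 0
G(21) = mex{0,4,3,3,2} = 1
G(22) = mex{1,5,4,2,3} = 0
G_B(22) = 0.
Combined Grundy value = 4 ⊕ 0 = 4.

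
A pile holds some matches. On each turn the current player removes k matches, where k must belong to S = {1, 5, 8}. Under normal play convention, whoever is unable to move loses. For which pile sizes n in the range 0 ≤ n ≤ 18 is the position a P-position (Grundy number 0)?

n :  0  1  2  3  4  5  6  7  8  9 10 11 12 13 14 15 16 17 18
G :  0  1  0  1  0  1  0  1  2  3  2  3  2  0  1  0  1  0  1
P-positions are exactly the n with G(n) = 0.

0, 2, 4, 6, 13, 15, 17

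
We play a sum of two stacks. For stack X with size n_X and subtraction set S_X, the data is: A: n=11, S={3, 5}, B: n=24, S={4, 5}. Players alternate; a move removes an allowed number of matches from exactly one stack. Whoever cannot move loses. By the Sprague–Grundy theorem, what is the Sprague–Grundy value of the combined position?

Stack A, S = {3, 5}:
G(0) = 0
G(1) = mex{} = 0
G(2) = mex{} = 0
G(3) = mex{0} = 1
G(4) = mex{0} = 1
G(5) = mex{0,0} = 1
G(6) = mex{1,0} = 2
G(7) = mex{1,0} = 2
G(8) = mex{1,1} = 0
G(9) = mex{2,1} = 0
G(10) = mex{2,1} = 0
G(11) = mex{0,2} = 1
G_A(11) = 1.
Stack B, S = {4, 5}:
G(0) = 0
G(1) = mex{} = 0
G(2) = mex{} = 0
G(3) = mex{} = 0
G(4) = mex{0} = 1
G(5) = mex{0,0} = 1
G(6) = mex{0,0} = 1
G(7) = mex{0,0} = 1
G(8) = mex{1,0} = 2
G(9) = mex{1,1} = 0
G(10) = mex{1,1} = 0
G(11) = mex{1,1} = 0
G(12) = mex{2,1} = 0
G(13) = mex{0,2} = 1
G(14) = mex{0,0} = 1
G(15) = mex{0,0} = 1
G(16) = mex{0,0} = 1
G(17) = mex{1,0} = 2
G(18) = mex{1,1} = 0
G(19) = mex{1,1} = 0
G(20) = mex{1,1} = 0
G(21) = mex{2,1} = 0
G(22) = mex{0,2} = 1
G(23) = mex{0,0} = 1
G(24) = mex{0,0} = 1
G_B(24) = 1.
Combined Grundy value = 1 ⊕ 1 = 0.

0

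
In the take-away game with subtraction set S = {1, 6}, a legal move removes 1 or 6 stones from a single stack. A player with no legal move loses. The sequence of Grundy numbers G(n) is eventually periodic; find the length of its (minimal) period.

7

G(0) = 0
G(1) = mex{0} = 1
G(2) = mex{1} = 0
G(3) = mex{0} = 1
G(4) = mex{1} = 0
G(5) = mex{0} = 1
G(6) = mex{1,0} = 2
G(7) = mex{2,1} = 0
G(8) = mex{0,0} = 1
G(9) = mex{1,1} = 0
G(10) = mex{0,0} = 1
G(11) = mex{1,1} = 0
G(12) = mex{0,2} = 1
G(13) = mex{1,0} = 2
G(14) = mex{2,1} = 0
G(15) = mex{0,0} = 1
G(n+7) = G(n) holds for n = 0,…,5 (a full window of length max(S) = 6), so the sequence is purely periodic with period 7.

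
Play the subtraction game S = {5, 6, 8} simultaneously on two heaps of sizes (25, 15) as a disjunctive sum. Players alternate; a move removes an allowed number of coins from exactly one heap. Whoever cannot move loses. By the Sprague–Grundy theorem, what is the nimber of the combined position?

All heaps use S = {5, 6, 8}:
G(0) = 0
G(1) = mex{} = 0
G(2) = mex{} = 0
G(3) = mex{} = 0
G(4) = mex{} = 0
G(5) = mex{0} = 1
G(6) = mex{0,0} = 1
G(7) = mex{0,0} = 1
G(8) = mex{0,0,0} = 1
G(9) = mex{0,0,0} = 1
G(10) = mex{1,0,0} = 2
G(11) = mex{1,1,0} = 2
G(12) = mex{1,1,0} = 2
G(13) = mex{1,1,1} = 0
G(14) = mex{1,1,1} = 0
G(15) = mex{2,1,1} = 0
G(16) = mex{2,2,1} = 0
G(17) = mex{2,2,1} = 0
G(18) = mex{0,2,2} = 1
G(19) = mex{0,0,2} = 1
G(20) = mex{0,0,2} = 1
G(21) = mex{0,0,0} = 1
G(22) = mex{0,0,0} = 1
G(23) = mex{1,0,0} = 2
G(24) = mex{1,1,0} = 2
G(25) = mex{1,1,0} = 2
Heap A: G(25) = 2.
Heap B: G(15) = 0.
Combined Grundy value = 2 ⊕ 0 = 2.

2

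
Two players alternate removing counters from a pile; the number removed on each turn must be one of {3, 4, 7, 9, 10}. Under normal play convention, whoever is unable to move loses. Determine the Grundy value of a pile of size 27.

0

n :  0  1  2  3  4  5  6  7  8  9 10 11 12 13 14 15 16 17 18 19 20 21 22 23 24 25 26 27
G :  0  0  0  1  1  1  2  2  2  3  3  3  4  0  0  0  1  1  1  2  2  2  3  3  3  4  0  0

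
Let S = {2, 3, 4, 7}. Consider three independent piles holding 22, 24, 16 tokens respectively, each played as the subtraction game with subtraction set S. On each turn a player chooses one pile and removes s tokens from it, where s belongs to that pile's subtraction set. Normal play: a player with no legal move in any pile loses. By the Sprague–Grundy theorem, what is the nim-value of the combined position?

3

All piles use S = {2, 3, 4, 7}:
n :  0  1  2  3  4  5  6  7  8  9 10 11 12 13 14 15 16 17 18 19 20 21 22 23 24
G :  0  0  1  1  2  2  0  3  1  4  2  0  0  1  1  2  2  0  3  1  4  2  0  0  1
Pile A: G(22) = 0.
Pile B: G(24) = 1.
Pile C: G(16) = 2.
Combined Grundy value = 0 ⊕ 1 ⊕ 2 = 3.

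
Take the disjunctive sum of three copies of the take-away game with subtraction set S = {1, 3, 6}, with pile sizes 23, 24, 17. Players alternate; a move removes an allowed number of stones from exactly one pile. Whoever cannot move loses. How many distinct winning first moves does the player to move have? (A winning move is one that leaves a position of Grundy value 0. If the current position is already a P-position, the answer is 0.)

3

All piles use S = {1, 3, 6}:
n :  0  1  2  3  4  5  6  7  8  9 10 11 12 13 14 15 16 17 18 19 20 21 22 23 24
G :  0  1  0  1  0  1  2  3  2  0  1  0  1  0  1  2  3  2  0  1  0  1  0  1  2
Pile A: G(23) = 1.
Pile B: G(24) = 2.
Pile C: G(17) = 2.
Combined Grundy value = 1 ⊕ 2 ⊕ 2 = 1.
A winning move leaves total XOR = 0, i.e. changes one component's Grundy value g to g ⊕ X where X is the current total.
Pile A: need g' = 1⊕1 = 0. Options: 23−1→G=0, 23−3→G=0, 23−6→G=2. Hits: 2.
Pile B: need g' = 2⊕1 = 3. Options: 24−1→G=1, 24−3→G=1, 24−6→G=0. Hits: 0.
Pile C: need g' = 2⊕1 = 3. Options: 17−1→G=3, 17−3→G=1, 17−6→G=0. Hits: 1.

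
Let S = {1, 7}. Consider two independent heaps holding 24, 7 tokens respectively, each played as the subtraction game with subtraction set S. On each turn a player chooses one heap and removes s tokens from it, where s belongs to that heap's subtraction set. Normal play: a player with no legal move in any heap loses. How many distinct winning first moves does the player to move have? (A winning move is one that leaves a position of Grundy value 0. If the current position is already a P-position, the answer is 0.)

4

All heaps use S = {1, 7}:
G(0) = 0
G(1) = mex{0} = 1
G(2) = mex{1} = 0
G(3) = mex{0} = 1
G(4) = mex{1} = 0
G(5) = mex{0} = 1
G(6) = mex{1} = 0
G(7) = mex{0,0} = 1
G(8) = mex{1,1} = 0
G(9) = mex{0,0} = 1
G(10) = mex{1,1} = 0
G(11) = mex{0,0} = 1
G(12) = mex{1,1} = 0
G(13) = mex{0,0} = 1
G(14) = mex{1,1} = 0
G(15) = mex{0,0} = 1
G(16) = mex{1,1} = 0
G(17) = mex{0,0} = 1
G(18) = mex{1,1} = 0
G(19) = mex{0,0} = 1
G(20) = mex{1,1} = 0
G(21) = mex{0,0} = 1
G(22) = mex{1,1} = 0
G(23) = mex{0,0} = 1
G(24) = mex{1,1} = 0
Heap A: G(24) = 0.
Heap B: G(7) = 1.
Combined Grundy value = 0 ⊕ 1 = 1.
A winning move leaves total XOR = 0, i.e. changes one component's Grundy value g to g ⊕ X where X is the current total.
Heap A: need g' = 0⊕1 = 1. Options: 24−1→G=1, 24−7→G=1. Hits: 2.
Heap B: need g' = 1⊕1 = 0. Options: 7−1→G=0, 7−7→G=0. Hits: 2.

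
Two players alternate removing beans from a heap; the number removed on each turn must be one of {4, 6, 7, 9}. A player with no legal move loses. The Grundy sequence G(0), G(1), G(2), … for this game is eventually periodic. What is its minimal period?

13

G(0) = 0
G(1) = mex{} = 0
G(2) = mex{} = 0
G(3) = mex{} = 0
G(4) = mex{0} = 1
G(5) = mex{0} = 1
G(6) = mex{0,0} = 1
G(7) = mex{0,0,0} = 1
G(8) = mex{1,0,0} = 2
G(9) = mex{1,0,0,0} = 2
G(10) = mex{1,1,0,0} = 2
G(11) = mex{1,1,1,0} = 2
G(12) = mex{2,1,1,0} = 3
G(13) = mex{2,1,1,1} = 0
G(14) = mex{2,2,1,1} = 0
G(15) = mex{2,2,2,1} = 0
G(16) = mex{3,2,2,1} = 0
G(17) = mex{0,2,2,2} = 1
G(18) = mex{0,3,2,2} = 1
G(19) = mex{0,0,3,2} = 1
G(20) = mex{0,0,0,2} = 1
G(21) = mex{1,0,0,3} = 2
G(22) = mex{1,0,0,0} = 2
G(23) = mex{1,1,0,0} = 2
G(24) = mex{1,1,1,0} = 2
G(25) = mex{2,1,1,0} = 3
G(26) = mex{2,1,1,1} = 0
G(27) = mex{2,2,1,1} = 0
G(n+13) = G(n) holds for n = 0,…,8 (a full window of length max(S) = 9), so the sequence is purely periodic with period 13.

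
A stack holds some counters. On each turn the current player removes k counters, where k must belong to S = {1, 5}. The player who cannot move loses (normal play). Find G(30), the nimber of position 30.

n :  0  1  2  3  4  5  6  7  8  9 10 11 12 13 14 15 16 17 18 19 20 21 22 23 24 25 26 27 28 29 30
G :  0  1  0  1  0  1  0  1  0  1  0  1  0  1  0  1  0  1  0  1  0  1  0  1  0  1  0  1  0  1  0

0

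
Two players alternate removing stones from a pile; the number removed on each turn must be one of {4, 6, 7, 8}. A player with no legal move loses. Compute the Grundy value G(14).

n :  0  1  2  3  4  5  6  7  8  9 10 11 12 13 14
G :  0  0  0  0  1  1  1  1  2  2  2  2  0  0  0

0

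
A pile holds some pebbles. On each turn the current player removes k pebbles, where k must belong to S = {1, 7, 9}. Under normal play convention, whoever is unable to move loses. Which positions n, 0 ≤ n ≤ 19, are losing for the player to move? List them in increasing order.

0, 2, 4, 6, 8, 10, 12, 14, 16, 18

G(0) = 0
G(1) = mex{0} = 1
G(2) = mex{1} = 0
G(3) = mex{0} = 1
G(4) = mex{1} = 0
G(5) = mex{0} = 1
G(6) = mex{1} = 0
G(7) = mex{0,0} = 1
G(8) = mex{1,1} = 0
G(9) = mex{0,0,0} = 1
G(10) = mex{1,1,1} = 0
G(11) = mex{0,0,0} = 1
G(12) = mex{1,1,1} = 0
G(13) = mex{0,0,0} = 1
G(14) = mex{1,1,1} = 0
G(15) = mex{0,0,0} = 1
G(16) = mex{1,1,1} = 0
G(17) = mex{0,0,0} = 1
G(18) = mex{1,1,1} = 0
G(19) = mex{0,0,0} = 1
P-positions are exactly the n with G(n) = 0.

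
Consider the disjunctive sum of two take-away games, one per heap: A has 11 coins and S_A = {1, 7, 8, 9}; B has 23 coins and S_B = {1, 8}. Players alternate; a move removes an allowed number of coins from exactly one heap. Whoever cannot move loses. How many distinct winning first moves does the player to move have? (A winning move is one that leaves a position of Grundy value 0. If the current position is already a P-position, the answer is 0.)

1

Heap A, S = {1, 7, 8, 9}:
n :  0  1  2  3  4  5  6  7  8  9 10 11
G :  0  1  0  1  0  1  0  1  2  3  2  3
G_A(11) = 3.
Heap B, S = {1, 8}:
G(0) = 0
G(1) = mex{0} = 1
G(2) = mex{1} = 0
G(3) = mex{0} = 1
G(4) = mex{1} = 0
G(5) = mex{0} = 1
G(6) = mex{1} = 0
G(7) = mex{0} = 1
G(8) = mex{1,0} = 2
G(9) = mex{2,1} = 0
G(10) = mex{0,0} = 1
G(11) = mex{1,1} = 0
G(12) = mex{0,0} = 1
G(13) = mex{1,1} = 0
G(14) = mex{0,0} = 1
G(15) = mex{1,1} = 0
G(16) = mex{0,2} = 1
G(17) = mex{1,0} = 2
G(18) = mex{2,1} = 0
G(19) = mex{0,0} = 1
G(20) = mex{1,1} = 0
G(21) = mex{0,0} = 1
G(22) = mex{1,1} = 0
G(23) = mex{0,0} = 1
G_B(23) = 1.
Combined Grundy value = 3 ⊕ 1 = 2.
A winning move leaves total XOR = 0, i.e. changes one component's Grundy value g to g ⊕ X where X is the current total.
Heap A: need g' = 3⊕2 = 1. Options: 11−1→G=2, 11−7→G=0, 11−8→G=1, 11−9→G=0. Hits: 1.
Heap B: need g' = 1⊕2 = 3. Options: 23−1→G=0, 23−8→G=0. Hits: 0.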